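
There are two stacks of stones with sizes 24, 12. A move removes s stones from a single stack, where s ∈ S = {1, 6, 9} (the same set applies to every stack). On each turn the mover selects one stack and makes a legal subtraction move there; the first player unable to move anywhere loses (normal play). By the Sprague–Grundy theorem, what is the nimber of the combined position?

All stacks use S = {1, 6, 9}:
G(0) = 0
G(1) = mex{0} = 1
G(2) = mex{1} = 0
G(3) = mex{0} = 1
G(4) = mex{1} = 0
G(5) = mex{0} = 1
G(6) = mex{1,0} = 2
G(7) = mex{2,1} = 0
G(8) = mex{0,0} = 1
G(9) = mex{1,1,0} = 2
G(10) = mex{2,0,1} = 3
G(11) = mex{3,1,0} = 2
G(12) = mex{2,2,1} = 0
G(13) = mex{0,0,0} = 1
G(14) = mex{1,1,1} = 0
G(15) = mex{0,2,2} = 1
G(16) = mex{1,3,0} = 2
G(17) = mex{2,2,1} = 0
G(18) = mex{0,0,2} = 1
G(19) = mex{1,1,3} = 0
G(20) = mex{0,0,2} = 1
G(21) = mex{1,1,0} = 2
G(22) = mex{2,2,1} = 0
G(23) = mex{0,0,0} = 1
G(24) = mex{1,1,1} = 0
Stack A: G(24) = 0.
Stack B: G(12) = 0.
Combined Grundy value = 0 ⊕ 0 = 0.

0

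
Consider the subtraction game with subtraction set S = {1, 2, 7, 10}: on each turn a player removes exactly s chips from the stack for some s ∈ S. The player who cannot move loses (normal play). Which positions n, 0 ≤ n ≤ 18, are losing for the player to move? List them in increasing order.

0, 3, 6, 9, 12, 15, 18

n :  0  1  2  3  4  5  6  7  8  9 10 11 12 13 14 15 16 17 18
G :  0  1  2  0  1  2  0  1  2  0  1  2  0  1  2  0  1  2  0
P-positions are exactly the n with G(n) = 0.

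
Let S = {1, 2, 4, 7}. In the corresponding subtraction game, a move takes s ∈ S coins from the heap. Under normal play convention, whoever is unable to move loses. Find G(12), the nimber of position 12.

0

G(0) = 0
G(1) = mex{0} = 1
G(2) = mex{1,0} = 2
G(3) = mex{2,1} = 0
G(4) = mex{0,2,0} = 1
G(5) = mex{1,0,1} = 2
G(6) = mex{2,1,2} = 0
G(7) = mex{0,2,0,0} = 1
G(8) = mex{1,0,1,1} = 2
G(9) = mex{2,1,2,2} = 0
G(10) = mex{0,2,0,0} = 1
G(11) = mex{1,0,1,1} = 2
G(12) = mex{2,1,2,2} = 0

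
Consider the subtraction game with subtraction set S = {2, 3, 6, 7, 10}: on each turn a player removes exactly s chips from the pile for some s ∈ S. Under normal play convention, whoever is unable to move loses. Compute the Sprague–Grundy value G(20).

n :  0  1  2  3  4  5  6  7  8  9 10 11 12 13 14 15 16 17 18 19 20
G :  0  0  1  1  2  0  3  1  2  0  3  1  2  0  0  1  1  2  0  3  1

1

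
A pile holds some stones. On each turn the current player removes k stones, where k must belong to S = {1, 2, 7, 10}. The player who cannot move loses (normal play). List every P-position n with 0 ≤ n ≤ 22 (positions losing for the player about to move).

0, 3, 6, 9, 12, 15, 18, 21

G(0) = 0
G(1) = mex{0} = 1
G(2) = mex{1,0} = 2
G(3) = mex{2,1} = 0
G(4) = mex{0,2} = 1
G(5) = mex{1,0} = 2
G(6) = mex{2,1} = 0
G(7) = mex{0,2,0} = 1
G(8) = mex{1,0,1} = 2
G(9) = mex{2,1,2} = 0
G(10) = mex{0,2,0,0} = 1
G(11) = mex{1,0,1,1} = 2
G(12) = mex{2,1,2,2} = 0
G(13) = mex{0,2,0,0} = 1
G(14) = mex{1,0,1,1} = 2
G(15) = mex{2,1,2,2} = 0
G(16) = mex{0,2,0,0} = 1
G(17) = mex{1,0,1,1} = 2
G(18) = mex{2,1,2,2} = 0
G(19) = mex{0,2,0,0} = 1
G(20) = mex{1,0,1,1} = 2
G(21) = mex{2,1,2,2} = 0
G(22) = mex{0,2,0,0} = 1
P-positions are exactly the n with G(n) = 0.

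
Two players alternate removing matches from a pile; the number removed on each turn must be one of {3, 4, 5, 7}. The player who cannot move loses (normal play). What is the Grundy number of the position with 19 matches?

3

G(0) = 0
G(1) = mex{} = 0
G(2) = mex{} = 0
G(3) = mex{0} = 1
G(4) = mex{0,0} = 1
G(5) = mex{0,0,0} = 1
G(6) = mex{1,0,0} = 2
G(7) = mex{1,1,0,0} = 2
G(8) = mex{1,1,1,0} = 2
G(9) = mex{2,1,1,0} = 3
G(10) = mex{2,2,1,1} = 0
G(11) = mex{2,2,2,1} = 0
G(12) = mex{3,2,2,1} = 0
G(13) = mex{0,3,2,2} = 1
G(14) = mex{0,0,3,2} = 1
G(15) = mex{0,0,0,2} = 1
G(16) = mex{1,0,0,3} = 2
G(17) = mex{1,1,0,0} = 2
G(18) = mex{1,1,1,0} = 2
G(19) = mex{2,1,1,0} = 3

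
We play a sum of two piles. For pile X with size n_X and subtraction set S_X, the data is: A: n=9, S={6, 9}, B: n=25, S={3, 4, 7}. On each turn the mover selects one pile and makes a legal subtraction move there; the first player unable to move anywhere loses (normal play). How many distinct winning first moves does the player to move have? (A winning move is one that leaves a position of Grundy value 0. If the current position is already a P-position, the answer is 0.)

0

Pile A, S = {6, 9}:
n : 0 1 2 3 4 5 6 7 8 9
G : 0 0 0 0 0 0 1 1 1 1
G_A(9) = 1.
Pile B, S = {3, 4, 7}:
G(0) = 0
G(1) = mex{} = 0
G(2) = mex{} = 0
G(3) = mex{0} = 1
G(4) = mex{0,0} = 1
G(5) = mex{0,0} = 1
G(6) = mex{1,0} = 2
G(7) = mex{1,1,0} = 2
G(8) = mex{1,1,0} = 2
G(9) = mex{2,1,0} = 3
G(10) = mex{2,2,1} = 0
G(11) = mex{2,2,1} = 0
G(12) = mex{3,2,1} = 0
G(13) = mex{0,3,2} = 1
G(14) = mex{0,0,2} = 1
G(15) = mex{0,0,2} = 1
G(16) = mex{1,0,3} = 2
G(17) = mex{1,1,0} = 2
G(18) = mex{1,1,0} = 2
G(19) = mex{2,1,0} = 3
G(20) = mex{2,2,1} = 0
G(21) = mex{2,2,1} = 0
G(22) = mex{3,2,1} = 0
G(23) = mex{0,3,2} = 1
G(24) = mex{0,0,2} = 1
G(25) = mex{0,0,2} = 1
G_B(25) = 1.
Combined Grundy value = 1 ⊕ 1 = 0.
A winning move leaves total XOR = 0, i.e. changes one component's Grundy value g to g ⊕ X where X is the current total.
Pile A: target g' = 1⊕0 = 1, but every legal move changes the Grundy value (mex property), so 0 moves.
Pile B: target g' = 1⊕0 = 1, but every legal move changes the Grundy value (mex property), so 0 moves.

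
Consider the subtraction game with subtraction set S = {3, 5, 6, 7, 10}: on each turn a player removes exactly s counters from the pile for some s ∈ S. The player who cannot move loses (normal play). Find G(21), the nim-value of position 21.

n :  0  1  2  3  4  5  6  7  8  9 10 11 12 13 14 15 16 17 18 19 20 21
G :  0  0  0  1  1  1  2  2  2  3  3  3  4  0  0  0  1  1  1  2  2  2

2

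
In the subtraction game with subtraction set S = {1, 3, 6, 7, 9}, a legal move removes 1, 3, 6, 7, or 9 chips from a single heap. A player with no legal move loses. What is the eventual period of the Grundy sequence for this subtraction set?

12

G(0) = 0
G(1) = mex{0} = 1
G(2) = mex{1} = 0
G(3) = mex{0,0} = 1
G(4) = mex{1,1} = 0
G(5) = mex{0,0} = 1
G(6) = mex{1,1,0} = 2
G(7) = mex{2,0,1,0} = 3
G(8) = mex{3,1,0,1} = 2
G(9) = mex{2,2,1,0,0} = 3
G(10) = mex{3,3,0,1,1} = 2
G(11) = mex{2,2,1,0,0} = 3
G(12) = mex{3,3,2,1,1} = 0
G(13) = mex{0,2,3,2,0} = 1
G(14) = mex{1,3,2,3,1} = 0
G(15) = mex{0,0,3,2,2} = 1
G(16) = mex{1,1,2,3,3} = 0
G(17) = mex{0,0,3,2,2} = 1
G(18) = mex{1,1,0,3,3} = 2
G(19) = mex{2,0,1,0,2} = 3
G(20) = mex{3,1,0,1,3} = 2
G(21) = mex{2,2,1,0,0} = 3
G(22) = mex{3,3,0,1,1} = 2
G(23) = mex{2,2,1,0,0} = 3
G(24) = mex{3,3,2,1,1} = 0
G(25) = mex{0,2,3,2,0} = 1
G(n+12) = G(n) holds for n = 0,…,8 (a full window of length max(S) = 9), so the sequence is purely periodic with period 12.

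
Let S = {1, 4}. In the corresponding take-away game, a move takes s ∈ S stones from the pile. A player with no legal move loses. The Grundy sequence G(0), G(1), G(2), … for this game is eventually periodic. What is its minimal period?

5

n :  0  1  2  3  4  5  6  7  8  9 10 11 12 13 14
G :  0  1  0  1  2  0  1  0  1  2  0  1  0  1  2
G(n+5) = G(n) holds for n = 0,…,3 (a full window of length max(S) = 4), so the sequence is purely periodic with period 5.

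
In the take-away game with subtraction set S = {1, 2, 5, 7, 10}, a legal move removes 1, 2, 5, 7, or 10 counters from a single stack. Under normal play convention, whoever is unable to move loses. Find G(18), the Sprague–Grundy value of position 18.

0

G(0) = 0
G(1) = mex{0} = 1
G(2) = mex{1,0} = 2
G(3) = mex{2,1} = 0
G(4) = mex{0,2} = 1
G(5) = mex{1,0,0} = 2
G(6) = mex{2,1,1} = 0
G(7) = mex{0,2,2,0} = 1
G(8) = mex{1,0,0,1} = 2
G(9) = mex{2,1,1,2} = 0
G(10) = mex{0,2,2,0,0} = 1
G(11) = mex{1,0,0,1,1} = 2
G(12) = mex{2,1,1,2,2} = 0
G(13) = mex{0,2,2,0,0} = 1
G(14) = mex{1,0,0,1,1} = 2
G(15) = mex{2,1,1,2,2} = 0
G(16) = mex{0,2,2,0,0} = 1
G(17) = mex{1,0,0,1,1} = 2
G(18) = mex{2,1,1,2,2} = 0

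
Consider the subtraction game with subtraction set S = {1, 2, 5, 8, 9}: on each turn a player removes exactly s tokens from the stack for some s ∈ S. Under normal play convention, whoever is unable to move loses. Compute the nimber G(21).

1

G(0) = 0
G(1) = mex{0} = 1
G(2) = mex{1,0} = 2
G(3) = mex{2,1} = 0
G(4) = mex{0,2} = 1
G(5) = mex{1,0,0} = 2
G(6) = mex{2,1,1} = 0
G(7) = mex{0,2,2} = 1
G(8) = mex{1,0,0,0} = 2
G(9) = mex{2,1,1,1,0} = 3
G(10) = mex{3,2,2,2,1} = 0
G(11) = mex{0,3,0,0,2} = 1
G(12) = mex{1,0,1,1,0} = 2
G(13) = mex{2,1,2,2,1} = 0
G(14) = mex{0,2,3,0,2} = 1
G(15) = mex{1,0,0,1,0} = 2
G(16) = mex{2,1,1,2,1} = 0
G(17) = mex{0,2,2,3,2} = 1
G(18) = mex{1,0,0,0,3} = 2
G(19) = mex{2,1,1,1,0} = 3
G(20) = mex{3,2,2,2,1} = 0
G(21) = mex{0,3,0,0,2} = 1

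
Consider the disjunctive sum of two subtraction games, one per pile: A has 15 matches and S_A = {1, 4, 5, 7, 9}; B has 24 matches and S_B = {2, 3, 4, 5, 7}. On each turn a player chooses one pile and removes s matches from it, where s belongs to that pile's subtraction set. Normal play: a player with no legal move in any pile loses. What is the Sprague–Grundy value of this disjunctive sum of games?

0

Pile A, S = {1, 4, 5, 7, 9}:
n :  0  1  2  3  4  5  6  7  8  9 10 11 12 13 14 15
G :  0  1  0  1  2  3  2  3  0  1  0  1  2  3  2  3
G_A(15) = 3.
Pile B, S = {2, 3, 4, 5, 7}:
G(0) = 0
G(1) = mex{} = 0
G(2) = mex{0} = 1
G(3) = mex{0,0} = 1
G(4) = mex{1,0,0} = 2
G(5) = mex{1,1,0,0} = 2
G(6) = mex{2,1,1,0} = 3
G(7) = mex{2,2,1,1,0} = 3
G(8) = mex{3,2,2,1,0} = 4
G(9) = mex{3,3,2,2,1} = 0
G(10) = mex{4,3,3,2,1} = 0
G(11) = mex{0,4,3,3,2} = 1
G(12) = mex{0,0,4,3,2} = 1
G(13) = mex{1,0,0,4,3} = 2
G(14) = mex{1,1,0,0,3} = 2
G(15) = mex{2,1,1,0,4} = 3
G(16) = mex{2,2,1,1,0} = 3
G(17) = mex{3,2,2,1,0} = 4
G(18) = mex{3,3,2,2,1} = 0
G(19) = mex{4,3,3,2,1} = 0
G(20) = mex{0,4,3,3,2} = 1
G(21) = mex{0,0,4,3,2} = 1
G(22) = mex{1,0,0,4,3} = 2
G(23) = mex{1,1,0,0,3} = 2
G(24) = mex{2,1,1,0,4} = 3
G_B(24) = 3.
Combined Grundy value = 3 ⊕ 3 = 0.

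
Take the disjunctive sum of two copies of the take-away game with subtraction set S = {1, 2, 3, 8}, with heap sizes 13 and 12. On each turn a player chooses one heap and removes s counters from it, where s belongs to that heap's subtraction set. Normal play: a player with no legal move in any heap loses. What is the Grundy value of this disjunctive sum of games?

All heaps use S = {1, 2, 3, 8}:
n :  0  1  2  3  4  5  6  7  8  9 10 11 12 13
G :  0  1  2  3  0  1  2  3  4  0  1  2  3  0
Heap A: G(13) = 0.
Heap B: G(12) = 3.
Combined Grundy value = 0 ⊕ 3 = 3.

3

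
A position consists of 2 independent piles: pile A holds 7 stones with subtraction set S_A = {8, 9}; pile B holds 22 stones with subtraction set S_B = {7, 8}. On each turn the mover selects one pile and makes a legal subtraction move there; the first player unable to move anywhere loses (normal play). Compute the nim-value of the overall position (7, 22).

1

Pile A, S = {8, 9}:
n : 0 1 2 3 4 5 6 7
G : 0 0 0 0 0 0 0 0
G_A(7) = 0.
Pile B, S = {7, 8}:
n :  0  1  2  3  4  5  6  7  8  9 10 11 12 13 14 15 16 17 18 19 20 21 22
G :  0  0  0  0  0  0  0  1  1  1  1  1  1  1  2  0  0  0  0  0  0  0  1
G_B(22) = 1.
Combined Grundy value = 0 ⊕ 1 = 1.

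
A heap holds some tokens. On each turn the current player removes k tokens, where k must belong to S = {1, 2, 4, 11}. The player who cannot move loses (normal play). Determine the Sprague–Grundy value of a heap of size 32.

n :  0  1  2  3  4  5  6  7  8  9 10 11 12 13 14 15 16 17 18 19 20 21 22 23 24 25 26 27 28 29 30 31 32
G :  0  1  2  0  1  2  0  1  2  0  1  2  0  1  2  0  1  2  0  1  2  0  1  2  0  1  2  0  1  2  0  1  2

2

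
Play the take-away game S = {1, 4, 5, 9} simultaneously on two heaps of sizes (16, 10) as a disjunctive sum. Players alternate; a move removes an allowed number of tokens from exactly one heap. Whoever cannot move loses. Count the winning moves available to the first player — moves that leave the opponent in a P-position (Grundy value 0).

0

All heaps use S = {1, 4, 5, 9}:
n :  0  1  2  3  4  5  6  7  8  9 10 11 12 13 14 15 16
G :  0  1  0  1  2  3  2  3  0  1  0  1  2  3  2  3  0
Heap A: G(16) = 0.
Heap B: G(10) = 0.
Combined Grundy value = 0 ⊕ 0 = 0.
A winning move leaves total XOR = 0, i.e. changes one component's Grundy value g to g ⊕ X where X is the current total.
Heap A: target g' = 0⊕0 = 0, but every legal move changes the Grundy value (mex property), so 0 moves.
Heap B: target g' = 0⊕0 = 0, but every legal move changes the Grundy value (mex property), so 0 moves.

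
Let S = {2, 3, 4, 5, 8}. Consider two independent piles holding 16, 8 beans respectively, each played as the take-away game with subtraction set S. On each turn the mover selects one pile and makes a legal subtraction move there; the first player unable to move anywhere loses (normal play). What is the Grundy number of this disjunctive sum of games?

All piles use S = {2, 3, 4, 5, 8}:
G(0) = 0
G(1) = mex{} = 0
G(2) = mex{0} = 1
G(3) = mex{0,0} = 1
G(4) = mex{1,0,0} = 2
G(5) = mex{1,1,0,0} = 2
G(6) = mex{2,1,1,0} = 3
G(7) = mex{2,2,1,1} = 0
G(8) = mex{3,2,2,1,0} = 4
G(9) = mex{0,3,2,2,0} = 1
G(10) = mex{4,0,3,2,1} = 5
G(11) = mex{1,4,0,3,1} = 2
G(12) = mex{5,1,4,0,2} = 3
G(13) = mex{2,5,1,4,2} = 0
G(14) = mex{3,2,5,1,3} = 0
G(15) = mex{0,3,2,5,0} = 1
G(16) = mex{0,0,3,2,4} = 1
Pile A: G(16) = 1.
Pile B: G(8) = 4.
Combined Grundy value = 1 ⊕ 4 = 5.

5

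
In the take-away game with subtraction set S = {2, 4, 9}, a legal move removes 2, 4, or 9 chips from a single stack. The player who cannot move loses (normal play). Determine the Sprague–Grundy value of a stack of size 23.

G(0) = 0
G(1) = mex{} = 0
G(2) = mex{0} = 1
G(3) = mex{0} = 1
G(4) = mex{1,0} = 2
G(5) = mex{1,0} = 2
G(6) = mex{2,1} = 0
G(7) = mex{2,1} = 0
G(8) = mex{0,2} = 1
G(9) = mex{0,2,0} = 1
G(10) = mex{1,0,0} = 2
G(11) = mex{1,0,1} = 2
G(12) = mex{2,1,1} = 0
G(13) = mex{2,1,2} = 0
G(14) = mex{0,2,2} = 1
G(15) = mex{0,2,0} = 1
G(16) = mex{1,0,0} = 2
G(17) = mex{1,0,1} = 2
G(18) = mex{2,1,1} = 0
G(19) = mex{2,1,2} = 0
G(20) = mex{0,2,2} = 1
G(21) = mex{0,2,0} = 1
G(22) = mex{1,0,0} = 2
G(23) = mex{1,0,1} = 2

2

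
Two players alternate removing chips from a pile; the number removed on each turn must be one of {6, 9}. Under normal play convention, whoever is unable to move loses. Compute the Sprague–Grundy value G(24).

G(0) = 0
G(1) = mex{} = 0
G(2) = mex{} = 0
G(3) = mex{} = 0
G(4) = mex{} = 0
G(5) = mex{} = 0
G(6) = mex{0} = 1
G(7) = mex{0} = 1
G(8) = mex{0} = 1
G(9) = mex{0,0} = 1
G(10) = mex{0,0} = 1
G(11) = mex{0,0} = 1
G(12) = mex{1,0} = 2
G(13) = mex{1,0} = 2
G(14) = mex{1,0} = 2
G(15) = mex{1,1} = 0
G(16) = mex{1,1} = 0
G(17) = mex{1,1} = 0
G(18) = mex{2,1} = 0
G(19) = mex{2,1} = 0
G(20) = mex{2,1} = 0
G(21) = mex{0,2} = 1
G(22) = mex{0,2} = 1
G(23) = mex{0,2} = 1
G(24) = mex{0,0} = 1

1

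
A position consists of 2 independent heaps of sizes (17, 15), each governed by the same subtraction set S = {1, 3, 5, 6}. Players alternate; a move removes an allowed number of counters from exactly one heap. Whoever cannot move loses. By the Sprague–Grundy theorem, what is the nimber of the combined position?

All heaps use S = {1, 3, 5, 6}:
n :  0  1  2  3  4  5  6  7  8  9 10 11 12 13 14 15 16 17
G :  0  1  0  1  0  1  2  3  2  3  2  0  1  0  1  0  1  2
Heap A: G(17) = 2.
Heap B: G(15) = 0.
Combined Grundy value = 2 ⊕ 0 = 2.

2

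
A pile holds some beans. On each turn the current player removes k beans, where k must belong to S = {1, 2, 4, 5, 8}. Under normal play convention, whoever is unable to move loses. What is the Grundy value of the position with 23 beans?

G(0) = 0
G(1) = mex{0} = 1
G(2) = mex{1,0} = 2
G(3) = mex{2,1} = 0
G(4) = mex{0,2,0} = 1
G(5) = mex{1,0,1,0} = 2
G(6) = mex{2,1,2,1} = 0
G(7) = mex{0,2,0,2} = 1
G(8) = mex{1,0,1,0,0} = 2
G(9) = mex{2,1,2,1,1} = 0
G(10) = mex{0,2,0,2,2} = 1
G(11) = mex{1,0,1,0,0} = 2
G(12) = mex{2,1,2,1,1} = 0
G(13) = mex{0,2,0,2,2} = 1
G(14) = mex{1,0,1,0,0} = 2
G(15) = mex{2,1,2,1,1} = 0
G(16) = mex{0,2,0,2,2} = 1
G(17) = mex{1,0,1,0,0} = 2
G(18) = mex{2,1,2,1,1} = 0
G(19) = mex{0,2,0,2,2} = 1
G(20) = mex{1,0,1,0,0} = 2
G(21) = mex{2,1,2,1,1} = 0
G(22) = mex{0,2,0,2,2} = 1
G(23) = mex{1,0,1,0,0} = 2

2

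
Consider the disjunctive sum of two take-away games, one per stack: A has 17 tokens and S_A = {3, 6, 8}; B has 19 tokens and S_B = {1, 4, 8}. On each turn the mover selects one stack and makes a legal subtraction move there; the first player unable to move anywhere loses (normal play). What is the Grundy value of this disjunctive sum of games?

2

Stack A, S = {3, 6, 8}:
G(0) = 0
G(1) = mex{} = 0
G(2) = mex{} = 0
G(3) = mex{0} = 1
G(4) = mex{0} = 1
G(5) = mex{0} = 1
G(6) = mex{1,0} = 2
G(7) = mex{1,0} = 2
G(8) = mex{1,0,0} = 2
G(9) = mex{2,1,0} = 3
G(10) = mex{2,1,0} = 3
G(11) = mex{2,1,1} = 0
G(12) = mex{3,2,1} = 0
G(13) = mex{3,2,1} = 0
G(14) = mex{0,2,2} = 1
G(15) = mex{0,3,2} = 1
G(16) = mex{0,3,2} = 1
G(17) = mex{1,0,3} = 2
G_A(17) = 2.
Stack B, S = {1, 4, 8}:
n :  0  1  2  3  4  5  6  7  8  9 10 11 12 13 14 15 16 17 18 19
G :  0  1  0  1  2  0  1  0  1  2  3  2  0  1  0  1  2  0  1  0
G_B(19) = 0.
Combined Grundy value = 2 ⊕ 0 = 2.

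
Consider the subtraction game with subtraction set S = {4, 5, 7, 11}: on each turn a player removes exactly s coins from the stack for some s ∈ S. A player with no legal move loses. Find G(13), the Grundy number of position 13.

n :  0  1  2  3  4  5  6  7  8  9 10 11 12 13
G :  0  0  0  0  1  1  1  1  2  2  2  2  3  3

3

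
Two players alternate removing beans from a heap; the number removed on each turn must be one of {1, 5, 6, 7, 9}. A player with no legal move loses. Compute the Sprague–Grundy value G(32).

n :  0  1  2  3  4  5  6  7  8  9 10 11 12 13 14 15 16 17 18 19 20 21 22 23 24 25 26 27 28 29 30 31 32
G :  0  1  0  1  0  1  2  3  2  3  2  3  0  1  0  1  0  1  2  3  2  3  2  3  0  1  0  1  0  1  2  3  2

2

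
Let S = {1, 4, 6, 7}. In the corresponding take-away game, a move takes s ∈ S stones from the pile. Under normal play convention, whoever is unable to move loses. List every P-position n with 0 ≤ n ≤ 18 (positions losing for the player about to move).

0, 2, 5, 10, 13, 15, 18

n :  0  1  2  3  4  5  6  7  8  9 10 11 12 13 14 15 16 17 18
G :  0  1  0  1  2  0  1  2  3  2  0  1  2  0  1  0  1  2  0
P-positions are exactly the n with G(n) = 0.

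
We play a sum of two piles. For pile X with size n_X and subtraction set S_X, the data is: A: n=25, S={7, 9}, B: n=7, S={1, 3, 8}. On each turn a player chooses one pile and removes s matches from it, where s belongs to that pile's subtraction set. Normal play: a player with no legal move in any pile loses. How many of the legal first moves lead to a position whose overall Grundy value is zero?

Pile A, S = {7, 9}:
G(0) = 0
G(1) = mex{} = 0
G(2) = mex{} = 0
G(3) = mex{} = 0
G(4) = mex{} = 0
G(5) = mex{} = 0
G(6) = mex{} = 0
G(7) = mex{0} = 1
G(8) = mex{0} = 1
G(9) = mex{0,0} = 1
G(10) = mex{0,0} = 1
G(11) = mex{0,0} = 1
G(12) = mex{0,0} = 1
G(13) = mex{0,0} = 1
G(14) = mex{1,0} = 2
G(15) = mex{1,0} = 2
G(16) = mex{1,1} = 0
G(17) = mex{1,1} = 0
G(18) = mex{1,1} = 0
G(19) = mex{1,1} = 0
G(20) = mex{1,1} = 0
G(21) = mex{2,1} = 0
G(22) = mex{2,1} = 0
G(23) = mex{0,2} = 1
G(24) = mex{0,2} = 1
G(25) = mex{0,0} = 1
G_A(25) = 1.
Pile B, S = {1, 3, 8}:
G(0) = 0
G(1) = mex{0} = 1
G(2) = mex{1} = 0
G(3) = mex{0,0} = 1
G(4) = mex{1,1} = 0
G(5) = mex{0,0} = 1
G(6) = mex{1,1} = 0
G(7) = mex{0,0} = 1
G_B(7) = 1.
Combined Grundy value = 1 ⊕ 1 = 0.
A winning move leaves total XOR = 0, i.e. changes one component's Grundy value g to g ⊕ X where X is the current total.
Pile A: target g' = 1⊕0 = 1, but every legal move changes the Grundy value (mex property), so 0 moves.
Pile B: target g' = 1⊕0 = 1, but every legal move changes the Grundy value (mex property), so 0 moves.

0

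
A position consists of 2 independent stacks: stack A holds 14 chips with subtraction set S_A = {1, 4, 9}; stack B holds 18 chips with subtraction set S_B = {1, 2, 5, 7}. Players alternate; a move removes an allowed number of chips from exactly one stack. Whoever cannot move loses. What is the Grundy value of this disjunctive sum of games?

2

Stack A, S = {1, 4, 9}:
G(0) = 0
G(1) = mex{0} = 1
G(2) = mex{1} = 0
G(3) = mex{0} = 1
G(4) = mex{1,0} = 2
G(5) = mex{2,1} = 0
G(6) = mex{0,0} = 1
G(7) = mex{1,1} = 0
G(8) = mex{0,2} = 1
G(9) = mex{1,0,0} = 2
G(10) = mex{2,1,1} = 0
G(11) = mex{0,0,0} = 1
G(12) = mex{1,1,1} = 0
G(13) = mex{0,2,2} = 1
G(14) = mex{1,0,0} = 2
G_A(14) = 2.
Stack B, S = {1, 2, 5, 7}:
n :  0  1  2  3  4  5  6  7  8  9 10 11 12 13 14 15 16 17 18
G :  0  1  2  0  1  2  0  1  2  0  1  2  0  1  2  0  1  2  0
G_B(18) = 0.
Combined Grundy value = 2 ⊕ 0 = 2.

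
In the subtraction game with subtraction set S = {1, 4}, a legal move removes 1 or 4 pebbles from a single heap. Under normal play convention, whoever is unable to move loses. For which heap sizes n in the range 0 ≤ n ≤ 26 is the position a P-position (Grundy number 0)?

0, 2, 5, 7, 10, 12, 15, 17, 20, 22, 25

n :  0  1  2  3  4  5  6  7  8  9 10 11 12 13 14 15 16 17 18 19 20 21 22 23 24 25 26
G :  0  1  0  1  2  0  1  0  1  2  0  1  0  1  2  0  1  0  1  2  0  1  0  1  2  0  1
P-positions are exactly the n with G(n) = 0.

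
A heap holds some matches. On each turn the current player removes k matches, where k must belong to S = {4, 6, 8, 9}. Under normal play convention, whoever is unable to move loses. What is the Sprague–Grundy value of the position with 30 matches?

G(0) = 0
G(1) = mex{} = 0
G(2) = mex{} = 0
G(3) = mex{} = 0
G(4) = mex{0} = 1
G(5) = mex{0} = 1
G(6) = mex{0,0} = 1
G(7) = mex{0,0} = 1
G(8) = mex{1,0,0} = 2
G(9) = mex{1,0,0,0} = 2
G(10) = mex{1,1,0,0} = 2
G(11) = mex{1,1,0,0} = 2
G(12) = mex{2,1,1,0} = 3
G(13) = mex{2,1,1,1} = 0
G(14) = mex{2,2,1,1} = 0
G(15) = mex{2,2,1,1} = 0
G(16) = mex{3,2,2,1} = 0
G(17) = mex{0,2,2,2} = 1
G(18) = mex{0,3,2,2} = 1
G(19) = mex{0,0,2,2} = 1
G(20) = mex{0,0,3,2} = 1
G(21) = mex{1,0,0,3} = 2
G(22) = mex{1,0,0,0} = 2
G(23) = mex{1,1,0,0} = 2
G(24) = mex{1,1,0,0} = 2
G(25) = mex{2,1,1,0} = 3
G(26) = mex{2,1,1,1} = 0
G(27) = mex{2,2,1,1} = 0
G(28) = mex{2,2,1,1} = 0
G(29) = mex{3,2,2,1} = 0
G(30) = mex{0,2,2,2} = 1

1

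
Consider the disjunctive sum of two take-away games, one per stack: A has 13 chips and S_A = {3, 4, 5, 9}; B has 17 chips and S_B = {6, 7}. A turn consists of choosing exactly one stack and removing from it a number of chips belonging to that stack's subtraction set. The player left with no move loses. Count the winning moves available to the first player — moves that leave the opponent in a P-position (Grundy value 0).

Stack A, S = {3, 4, 5, 9}:
n :  0  1  2  3  4  5  6  7  8  9 10 11 12 13
G :  0  0  0  1  1  1  2  2  0  3  3  1  4  2
G_A(13) = 2.
Stack B, S = {6, 7}:
n :  0  1  2  3  4  5  6  7  8  9 10 11 12 13 14 15 16 17
G :  0  0  0  0  0  0  1  1  1  1  1  1  2  0  0  0  0  0
G_B(17) = 0.
Combined Grundy value = 2 ⊕ 0 = 2.
A winning move leaves total XOR = 0, i.e. changes one component's Grundy value g to g ⊕ X where X is the current total.
Stack A: need g' = 2⊕2 = 0. Options: 13−3→G=3, 13−4→G=3, 13−5→G=0, 13−9→G=1. Hits: 1.
Stack B: need g' = 0⊕2 = 2. Options: 17−6→G=1, 17−7→G=1. Hits: 0.

1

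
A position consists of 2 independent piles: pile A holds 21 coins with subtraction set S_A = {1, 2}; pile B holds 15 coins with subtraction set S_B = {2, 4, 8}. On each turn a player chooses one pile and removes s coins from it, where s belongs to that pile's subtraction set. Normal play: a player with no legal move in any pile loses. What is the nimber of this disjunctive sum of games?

1

Pile A, S = {1, 2}:
G(0) = 0
G(1) = mex{0} = 1
G(2) = mex{1,0} = 2
G(3) = mex{2,1} = 0
G(4) = mex{0,2} = 1
G(5) = mex{1,0} = 2
G(6) = mex{2,1} = 0
G(7) = mex{0,2} = 1
G(8) = mex{1,0} = 2
G(9) = mex{2,1} = 0
G(10) = mex{0,2} = 1
G(11) = mex{1,0} = 2
G(12) = mex{2,1} = 0
G(13) = mex{0,2} = 1
G(14) = mex{1,0} = 2
G(15) = mex{2,1} = 0
G(16) = mex{0,2} = 1
G(17) = mex{1,0} = 2
G(18) = mex{2,1} = 0
G(19) = mex{0,2} = 1
G(20) = mex{1,0} = 2
G(21) = mex{2,1} = 0
G_A(21) = 0.
Pile B, S = {2, 4, 8}:
G(0) = 0
G(1) = mex{} = 0
G(2) = mex{0} = 1
G(3) = mex{0} = 1
G(4) = mex{1,0} = 2
G(5) = mex{1,0} = 2
G(6) = mex{2,1} = 0
G(7) = mex{2,1} = 0
G(8) = mex{0,2,0} = 1
G(9) = mex{0,2,0} = 1
G(10) = mex{1,0,1} = 2
G(11) = mex{1,0,1} = 2
G(12) = mex{2,1,2} = 0
G(13) = mex{2,1,2} = 0
G(14) = mex{0,2,0} = 1
G(15) = mex{0,2,0} = 1
G_B(15) = 1.
Combined Grundy value = 0 ⊕ 1 = 1.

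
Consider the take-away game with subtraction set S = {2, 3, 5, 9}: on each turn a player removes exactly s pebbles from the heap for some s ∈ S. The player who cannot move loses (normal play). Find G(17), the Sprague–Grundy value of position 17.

1

n :  0  1  2  3  4  5  6  7  8  9 10 11 12 13 14 15 16 17
G :  0  0  1  1  2  2  3  0  0  1  1  2  2  3  0  0  1  1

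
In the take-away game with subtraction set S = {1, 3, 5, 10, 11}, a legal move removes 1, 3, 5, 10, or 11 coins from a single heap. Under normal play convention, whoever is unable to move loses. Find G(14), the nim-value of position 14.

2

n :  0  1  2  3  4  5  6  7  8  9 10 11 12 13 14
G :  0  1  0  1  0  1  0  1  0  1  2  3  2  3  2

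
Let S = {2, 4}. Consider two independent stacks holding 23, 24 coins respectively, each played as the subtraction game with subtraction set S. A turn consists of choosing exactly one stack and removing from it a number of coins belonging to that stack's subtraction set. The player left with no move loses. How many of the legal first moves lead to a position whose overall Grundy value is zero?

2

All stacks use S = {2, 4}:
n :  0  1  2  3  4  5  6  7  8  9 10 11 12 13 14 15 16 17 18 19 20 21 22 23 24
G :  0  0  1  1  2  2  0  0  1  1  2  2  0  0  1  1  2  2  0  0  1  1  2  2  0
Stack A: G(23) = 2.
Stack B: G(24) = 0.
Combined Grundy value = 2 ⊕ 0 = 2.
A winning move leaves total XOR = 0, i.e. changes one component's Grundy value g to g ⊕ X where X is the current total.
Stack A: need g' = 2⊕2 = 0. Options: 23−2→G=1, 23−4→G=0. Hits: 1.
Stack B: need g' = 0⊕2 = 2. Options: 24−2→G=2, 24−4→G=1. Hits: 1.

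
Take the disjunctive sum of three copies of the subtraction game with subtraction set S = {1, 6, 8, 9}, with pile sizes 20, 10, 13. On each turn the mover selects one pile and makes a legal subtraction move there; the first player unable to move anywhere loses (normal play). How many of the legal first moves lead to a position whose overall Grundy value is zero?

0

All piles use S = {1, 6, 8, 9}:
G(0) = 0
G(1) = mex{0} = 1
G(2) = mex{1} = 0
G(3) = mex{0} = 1
G(4) = mex{1} = 0
G(5) = mex{0} = 1
G(6) = mex{1,0} = 2
G(7) = mex{2,1} = 0
G(8) = mex{0,0,0} = 1
G(9) = mex{1,1,1,0} = 2
G(10) = mex{2,0,0,1} = 3
G(11) = mex{3,1,1,0} = 2
G(12) = mex{2,2,0,1} = 3
G(13) = mex{3,0,1,0} = 2
G(14) = mex{2,1,2,1} = 0
G(15) = mex{0,2,0,2} = 1
G(16) = mex{1,3,1,0} = 2
G(17) = mex{2,2,2,1} = 0
G(18) = mex{0,3,3,2} = 1
G(19) = mex{1,2,2,3} = 0
G(20) = mex{0,0,3,2} = 1
Pile A: G(20) = 1.
Pile B: G(10) = 3.
Pile C: G(13) = 2.
Combined Grundy value = 1 ⊕ 3 ⊕ 2 = 0.
A winning move leaves total XOR = 0, i.e. changes one component's Grundy value g to g ⊕ X where X is the current total.
Pile A: target g' = 1⊕0 = 1, but every legal move changes the Grundy value (mex property), so 0 moves.
Pile B: target g' = 3⊕0 = 3, but every legal move changes the Grundy value (mex property), so 0 moves.
Pile C: target g' = 2⊕0 = 2, but every legal move changes the Grundy value (mex property), so 0 moves.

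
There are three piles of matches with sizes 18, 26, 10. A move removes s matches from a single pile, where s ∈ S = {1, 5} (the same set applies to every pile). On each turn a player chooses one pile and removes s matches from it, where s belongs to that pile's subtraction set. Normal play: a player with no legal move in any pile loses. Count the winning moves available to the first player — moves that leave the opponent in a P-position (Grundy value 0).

0

All piles use S = {1, 5}:
G(0) = 0
G(1) = mex{0} = 1
G(2) = mex{1} = 0
G(3) = mex{0} = 1
G(4) = mex{1} = 0
G(5) = mex{0,0} = 1
G(6) = mex{1,1} = 0
G(7) = mex{0,0} = 1
G(8) = mex{1,1} = 0
G(9) = mex{0,0} = 1
G(10) = mex{1,1} = 0
G(11) = mex{0,0} = 1
G(12) = mex{1,1} = 0
G(13) = mex{0,0} = 1
G(14) = mex{1,1} = 0
G(15) = mex{0,0} = 1
G(16) = mex{1,1} = 0
G(17) = mex{0,0} = 1
G(18) = mex{1,1} = 0
G(19) = mex{0,0} = 1
G(20) = mex{1,1} = 0
G(21) = mex{0,0} = 1
G(22) = mex{1,1} = 0
G(23) = mex{0,0} = 1
G(24) = mex{1,1} = 0
G(25) = mex{0,0} = 1
G(26) = mex{1,1} = 0
Pile A: G(18) = 0.
Pile B: G(26) = 0.
Pile C: G(10) = 0.
Combined Grundy value = 0 ⊕ 0 ⊕ 0 = 0.
A winning move leaves total XOR = 0, i.e. changes one component's Grundy value g to g ⊕ X where X is the current total.
Pile A: target g' = 0⊕0 = 0, but every legal move changes the Grundy value (mex property), so 0 moves.
Pile B: target g' = 0⊕0 = 0, but every legal move changes the Grundy value (mex property), so 0 moves.
Pile C: target g' = 0⊕0 = 0, but every legal move changes the Grundy value (mex property), so 0 moves.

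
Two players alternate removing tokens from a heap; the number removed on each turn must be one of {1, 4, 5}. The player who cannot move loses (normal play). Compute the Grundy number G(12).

2

n :  0  1  2  3  4  5  6  7  8  9 10 11 12
G :  0  1  0  1  2  3  2  3  0  1  0  1  2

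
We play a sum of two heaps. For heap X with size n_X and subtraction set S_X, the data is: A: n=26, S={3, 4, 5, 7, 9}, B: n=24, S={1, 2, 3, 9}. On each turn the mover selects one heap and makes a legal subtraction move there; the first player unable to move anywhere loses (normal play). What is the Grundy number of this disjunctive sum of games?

0

Heap A, S = {3, 4, 5, 7, 9}:
G(0) = 0
G(1) = mex{} = 0
G(2) = mex{} = 0
G(3) = mex{0} = 1
G(4) = mex{0,0} = 1
G(5) = mex{0,0,0} = 1
G(6) = mex{1,0,0} = 2
G(7) = mex{1,1,0,0} = 2
G(8) = mex{1,1,1,0} = 2
G(9) = mex{2,1,1,0,0} = 3
G(10) = mex{2,2,1,1,0} = 3
G(11) = mex{2,2,2,1,0} = 3
G(12) = mex{3,2,2,1,1} = 0
G(13) = mex{3,3,2,2,1} = 0
G(14) = mex{3,3,3,2,1} = 0
G(15) = mex{0,3,3,2,2} = 1
G(16) = mex{0,0,3,3,2} = 1
G(17) = mex{0,0,0,3,2} = 1
G(18) = mex{1,0,0,3,3} = 2
G(19) = mex{1,1,0,0,3} = 2
G(20) = mex{1,1,1,0,3} = 2
G(21) = mex{2,1,1,0,0} = 3
G(22) = mex{2,2,1,1,0} = 3
G(23) = mex{2,2,2,1,0} = 3
G(24) = mex{3,2,2,1,1} = 0
G(25) = mex{3,3,2,2,1} = 0
G(26) = mex{3,3,3,2,1} = 0
G_A(26) = 0.
Heap B, S = {1, 2, 3, 9}:
n :  0  1  2  3  4  5  6  7  8  9 10 11 12 13 14 15 16 17 18 19 20 21 22 23 24
G :  0  1  2  3  0  1  2  3  0  1  2  3  0  1  2  3  0  1  2  3  0  1  2  3  0
G_B(24) = 0.
Combined Grundy value = 0 ⊕ 0 = 0.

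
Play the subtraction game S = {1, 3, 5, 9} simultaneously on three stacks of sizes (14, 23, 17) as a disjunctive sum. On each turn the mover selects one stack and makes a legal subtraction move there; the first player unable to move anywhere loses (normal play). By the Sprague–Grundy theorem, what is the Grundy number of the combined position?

All stacks use S = {1, 3, 5, 9}:
G(0) = 0
G(1) = mex{0} = 1
G(2) = mex{1} = 0
G(3) = mex{0,0} = 1
G(4) = mex{1,1} = 0
G(5) = mex{0,0,0} = 1
G(6) = mex{1,1,1} = 0
G(7) = mex{0,0,0} = 1
G(8) = mex{1,1,1} = 0
G(9) = mex{0,0,0,0} = 1
G(10) = mex{1,1,1,1} = 0
G(11) = mex{0,0,0,0} = 1
G(12) = mex{1,1,1,1} = 0
G(13) = mex{0,0,0,0} = 1
G(14) = mex{1,1,1,1} = 0
G(15) = mex{0,0,0,0} = 1
G(16) = mex{1,1,1,1} = 0
G(17) = mex{0,0,0,0} = 1
G(18) = mex{1,1,1,1} = 0
G(19) = mex{0,0,0,0} = 1
G(20) = mex{1,1,1,1} = 0
G(21) = mex{0,0,0,0} = 1
G(22) = mex{1,1,1,1} = 0
G(23) = mex{0,0,0,0} = 1
Stack A: G(14) = 0.
Stack B: G(23) = 1.
Stack C: G(17) = 1.
Combined Grundy value = 0 ⊕ 1 ⊕ 1 = 0.

0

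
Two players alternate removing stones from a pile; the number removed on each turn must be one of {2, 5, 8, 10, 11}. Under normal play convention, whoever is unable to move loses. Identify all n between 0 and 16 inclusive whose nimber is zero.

0, 1, 4, 7, 13, 16

n :  0  1  2  3  4  5  6  7  8  9 10 11 12 13 14 15 16
G :  0  0  1  1  0  2  1  0  2  1  3  2  2  0  3  1  0
P-positions are exactly the n with G(n) = 0.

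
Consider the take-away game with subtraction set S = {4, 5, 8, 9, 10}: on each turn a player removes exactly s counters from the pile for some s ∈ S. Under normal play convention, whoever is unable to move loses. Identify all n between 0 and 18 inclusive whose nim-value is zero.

0, 1, 2, 3, 14, 15, 16, 17

G(0) = 0
G(1) = mex{} = 0
G(2) = mex{} = 0
G(3) = mex{} = 0
G(4) = mex{0} = 1
G(5) = mex{0,0} = 1
G(6) = mex{0,0} = 1
G(7) = mex{0,0} = 1
G(8) = mex{1,0,0} = 2
G(9) = mex{1,1,0,0} = 2
G(10) = mex{1,1,0,0,0} = 2
G(11) = mex{1,1,0,0,0} = 2
G(12) = mex{2,1,1,0,0} = 3
G(13) = mex{2,2,1,1,0} = 3
G(14) = mex{2,2,1,1,1} = 0
G(15) = mex{2,2,1,1,1} = 0
G(16) = mex{3,2,2,1,1} = 0
G(17) = mex{3,3,2,2,1} = 0
G(18) = mex{0,3,2,2,2} = 1
P-positions are exactly the n with G(n) = 0.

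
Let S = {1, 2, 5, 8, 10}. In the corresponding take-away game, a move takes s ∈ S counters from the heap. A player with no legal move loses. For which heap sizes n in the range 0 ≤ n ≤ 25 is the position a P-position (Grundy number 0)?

0, 3, 6, 9, 12, 15, 18, 21, 24

G(0) = 0
G(1) = mex{0} = 1
G(2) = mex{1,0} = 2
G(3) = mex{2,1} = 0
G(4) = mex{0,2} = 1
G(5) = mex{1,0,0} = 2
G(6) = mex{2,1,1} = 0
G(7) = mex{0,2,2} = 1
G(8) = mex{1,0,0,0} = 2
G(9) = mex{2,1,1,1} = 0
G(10) = mex{0,2,2,2,0} = 1
G(11) = mex{1,0,0,0,1} = 2
G(12) = mex{2,1,1,1,2} = 0
G(13) = mex{0,2,2,2,0} = 1
G(14) = mex{1,0,0,0,1} = 2
G(15) = mex{2,1,1,1,2} = 0
G(16) = mex{0,2,2,2,0} = 1
G(17) = mex{1,0,0,0,1} = 2
G(18) = mex{2,1,1,1,2} = 0
G(19) = mex{0,2,2,2,0} = 1
G(20) = mex{1,0,0,0,1} = 2
G(21) = mex{2,1,1,1,2} = 0
G(22) = mex{0,2,2,2,0} = 1
G(23) = mex{1,0,0,0,1} = 2
G(24) = mex{2,1,1,1,2} = 0
G(25) = mex{0,2,2,2,0} = 1
P-positions are exactly the n with G(n) = 0.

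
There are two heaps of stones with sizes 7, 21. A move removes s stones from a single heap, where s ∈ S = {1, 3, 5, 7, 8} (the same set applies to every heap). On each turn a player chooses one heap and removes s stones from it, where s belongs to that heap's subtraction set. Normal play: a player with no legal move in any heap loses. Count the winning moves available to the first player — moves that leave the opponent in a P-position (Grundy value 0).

All heaps use S = {1, 3, 5, 7, 8}:
n :  0  1  2  3  4  5  6  7  8  9 10 11 12 13 14 15 16 17 18 19 20 21
G :  0  1  0  1  0  1  0  1  2  3  2  3  2  3  2  0  1  0  1  0  1  0
Heap A: G(7) = 1.
Heap B: G(21) = 0.
Combined Grundy value = 1 ⊕ 0 = 1.
A winning move leaves total XOR = 0, i.e. changes one component's Grundy value g to g ⊕ X where X is the current total.
Heap A: need g' = 1⊕1 = 0. Options: 7−1→G=0, 7−3→G=0, 7−5→G=0, 7−7→G=0. Hits: 4.
Heap B: need g' = 0⊕1 = 1. Options: 21−1→G=1, 21−3→G=1, 21−5→G=1, 21−7→G=2, 21−8→G=3. Hits: 3.

7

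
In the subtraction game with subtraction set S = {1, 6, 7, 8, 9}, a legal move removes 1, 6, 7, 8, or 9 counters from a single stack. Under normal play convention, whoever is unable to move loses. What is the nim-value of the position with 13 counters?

5

G(0) = 0
G(1) = mex{0} = 1
G(2) = mex{1} = 0
G(3) = mex{0} = 1
G(4) = mex{1} = 0
G(5) = mex{0} = 1
G(6) = mex{1,0} = 2
G(7) = mex{2,1,0} = 3
G(8) = mex{3,0,1,0} = 2
G(9) = mex{2,1,0,1,0} = 3
G(10) = mex{3,0,1,0,1} = 2
G(11) = mex{2,1,0,1,0} = 3
G(12) = mex{3,2,1,0,1} = 4
G(13) = mex{4,3,2,1,0} = 5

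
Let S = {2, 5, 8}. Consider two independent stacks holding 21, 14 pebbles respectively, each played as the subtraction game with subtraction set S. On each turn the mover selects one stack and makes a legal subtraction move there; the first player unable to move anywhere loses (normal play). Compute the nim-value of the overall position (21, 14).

All stacks use S = {2, 5, 8}:
n :  0  1  2  3  4  5  6  7  8  9 10 11 12 13 14 15 16 17 18 19 20 21
G :  0  0  1  1  0  2  1  0  2  1  0  0  1  1  0  2  1  0  2  1  0  0
Stack A: G(21) = 0.
Stack B: G(14) = 0.
Combined Grundy value = 0 ⊕ 0 = 0.

0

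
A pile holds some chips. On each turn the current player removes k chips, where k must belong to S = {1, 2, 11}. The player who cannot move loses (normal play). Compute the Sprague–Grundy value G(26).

2

G(0) = 0
G(1) = mex{0} = 1
G(2) = mex{1,0} = 2
G(3) = mex{2,1} = 0
G(4) = mex{0,2} = 1
G(5) = mex{1,0} = 2
G(6) = mex{2,1} = 0
G(7) = mex{0,2} = 1
G(8) = mex{1,0} = 2
G(9) = mex{2,1} = 0
G(10) = mex{0,2} = 1
G(11) = mex{1,0,0} = 2
G(12) = mex{2,1,1} = 0
G(13) = mex{0,2,2} = 1
G(14) = mex{1,0,0} = 2
G(15) = mex{2,1,1} = 0
G(16) = mex{0,2,2} = 1
G(17) = mex{1,0,0} = 2
G(18) = mex{2,1,1} = 0
G(19) = mex{0,2,2} = 1
G(20) = mex{1,0,0} = 2
G(21) = mex{2,1,1} = 0
G(22) = mex{0,2,2} = 1
G(23) = mex{1,0,0} = 2
G(24) = mex{2,1,1} = 0
G(25) = mex{0,2,2} = 1
G(26) = mex{1,0,0} = 2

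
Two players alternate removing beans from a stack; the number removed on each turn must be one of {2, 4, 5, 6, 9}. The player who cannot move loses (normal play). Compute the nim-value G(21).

1

G(0) = 0
G(1) = mex{} = 0
G(2) = mex{0} = 1
G(3) = mex{0} = 1
G(4) = mex{1,0} = 2
G(5) = mex{1,0,0} = 2
G(6) = mex{2,1,0,0} = 3
G(7) = mex{2,1,1,0} = 3
G(8) = mex{3,2,1,1} = 0
G(9) = mex{3,2,2,1,0} = 4
G(10) = mex{0,3,2,2,0} = 1
G(11) = mex{4,3,3,2,1} = 0
G(12) = mex{1,0,3,3,1} = 2
G(13) = mex{0,4,0,3,2} = 1
G(14) = mex{2,1,4,0,2} = 3
G(15) = mex{1,0,1,4,3} = 2
G(16) = mex{3,2,0,1,3} = 4
G(17) = mex{2,1,2,0,0} = 3
G(18) = mex{4,3,1,2,4} = 0
G(19) = mex{3,2,3,1,1} = 0
G(20) = mex{0,4,2,3,0} = 1
G(21) = mex{0,3,4,2,2} = 1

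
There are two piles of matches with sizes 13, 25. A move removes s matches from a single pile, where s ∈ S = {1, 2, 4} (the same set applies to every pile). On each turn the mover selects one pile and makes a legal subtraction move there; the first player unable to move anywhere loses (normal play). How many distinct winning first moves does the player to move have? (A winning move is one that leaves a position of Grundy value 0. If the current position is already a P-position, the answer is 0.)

0

All piles use S = {1, 2, 4}:
G(0) = 0
G(1) = mex{0} = 1
G(2) = mex{1,0} = 2
G(3) = mex{2,1} = 0
G(4) = mex{0,2,0} = 1
G(5) = mex{1,0,1} = 2
G(6) = mex{2,1,2} = 0
G(7) = mex{0,2,0} = 1
G(8) = mex{1,0,1} = 2
G(9) = mex{2,1,2} = 0
G(10) = mex{0,2,0} = 1
G(11) = mex{1,0,1} = 2
G(12) = mex{2,1,2} = 0
G(13) = mex{0,2,0} = 1
G(14) = mex{1,0,1} = 2
G(15) = mex{2,1,2} = 0
G(16) = mex{0,2,0} = 1
G(17) = mex{1,0,1} = 2
G(18) = mex{2,1,2} = 0
G(19) = mex{0,2,0} = 1
G(20) = mex{1,0,1} = 2
G(21) = mex{2,1,2} = 0
G(22) = mex{0,2,0} = 1
G(23) = mex{1,0,1} = 2
G(24) = mex{2,1,2} = 0
G(25) = mex{0,2,0} = 1
Pile A: G(13) = 1.
Pile B: G(25) = 1.
Combined Grundy value = 1 ⊕ 1 = 0.
A winning move leaves total XOR = 0, i.e. changes one component's Grundy value g to g ⊕ X where X is the current total.
Pile A: target g' = 1⊕0 = 1, but every legal move changes the Grundy value (mex property), so 0 moves.
Pile B: target g' = 1⊕0 = 1, but every legal move changes the Grundy value (mex property), so 0 moves.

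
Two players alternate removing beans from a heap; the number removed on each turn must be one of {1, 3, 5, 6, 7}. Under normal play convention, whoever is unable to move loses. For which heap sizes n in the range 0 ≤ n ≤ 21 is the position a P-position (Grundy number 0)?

n :  0  1  2  3  4  5  6  7  8  9 10 11 12 13 14 15 16 17 18 19 20 21
G :  0  1  0  1  0  1  2  3  2  3  2  3  0  1  0  1  0  1  2  3  2  3
P-positions are exactly the n with G(n) = 0.

0, 2, 4, 12, 14, 16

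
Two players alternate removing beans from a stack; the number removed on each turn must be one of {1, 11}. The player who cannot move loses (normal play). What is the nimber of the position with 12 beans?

G(0) = 0
G(1) = mex{0} = 1
G(2) = mex{1} = 0
G(3) = mex{0} = 1
G(4) = mex{1} = 0
G(5) = mex{0} = 1
G(6) = mex{1} = 0
G(7) = mex{0} = 1
G(8) = mex{1} = 0
G(9) = mex{0} = 1
G(10) = mex{1} = 0
G(11) = mex{0,0} = 1
G(12) = mex{1,1} = 0

0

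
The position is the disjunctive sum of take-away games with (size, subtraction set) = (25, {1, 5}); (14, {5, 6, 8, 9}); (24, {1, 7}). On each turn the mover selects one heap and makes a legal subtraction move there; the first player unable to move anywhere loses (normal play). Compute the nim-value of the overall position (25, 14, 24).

Heap A, S = {1, 5}:
G(0) = 0
G(1) = mex{0} = 1
G(2) = mex{1} = 0
G(3) = mex{0} = 1
G(4) = mex{1} = 0
G(5) = mex{0,0} = 1
G(6) = mex{1,1} = 0
G(7) = mex{0,0} = 1
G(8) = mex{1,1} = 0
G(9) = mex{0,0} = 1
G(10) = mex{1,1} = 0
G(11) = mex{0,0} = 1
G(12) = mex{1,1} = 0
G(13) = mex{0,0} = 1
G(14) = mex{1,1} = 0
G(15) = mex{0,0} = 1
G(16) = mex{1,1} = 0
G(17) = mex{0,0} = 1
G(18) = mex{1,1} = 0
G(19) = mex{0,0} = 1
G(20) = mex{1,1} = 0
G(21) = mex{0,0} = 1
G(22) = mex{1,1} = 0
G(23) = mex{0,0} = 1
G(24) = mex{1,1} = 0
G(25) = mex{0,0} = 1
G_A(25) = 1.
Heap B, S = {5, 6, 8, 9}:
G(0) = 0
G(1) = mex{} = 0
G(2) = mex{} = 0
G(3) = mex{} = 0
G(4) = mex{} = 0
G(5) = mex{0} = 1
G(6) = mex{0,0} = 1
G(7) = mex{0,0} = 1
G(8) = mex{0,0,0} = 1
G(9) = mex{0,0,0,0} = 1
G(10) = mex{1,0,0,0} = 2
G(11) = mex{1,1,0,0} = 2
G(12) = mex{1,1,0,0} = 2
G(13) = mex{1,1,1,0} = 2
G(14) = mex{1,1,1,1} = 0
G_B(14) = 0.
Heap C, S = {1, 7}:
G(0) = 0
G(1) = mex{0} = 1
G(2) = mex{1} = 0
G(3) = mex{0} = 1
G(4) = mex{1} = 0
G(5) = mex{0} = 1
G(6) = mex{1} = 0
G(7) = mex{0,0} = 1
G(8) = mex{1,1} = 0
G(9) = mex{0,0} = 1
G(10) = mex{1,1} = 0
G(11) = mex{0,0} = 1
G(12) = mex{1,1} = 0
G(13) = mex{0,0} = 1
G(14) = mex{1,1} = 0
G(15) = mex{0,0} = 1
G(16) = mex{1,1} = 0
G(17) = mex{0,0} = 1
G(18) = mex{1,1} = 0
G(19) = mex{0,0} = 1
G(20) = mex{1,1} = 0
G(21) = mex{0,0} = 1
G(22) = mex{1,1} = 0
G(23) = mex{0,0} = 1
G(24) = mex{1,1} = 0
G_C(24) = 0.
Combined Grundy value = 1 ⊕ 0 ⊕ 0 = 1.

1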